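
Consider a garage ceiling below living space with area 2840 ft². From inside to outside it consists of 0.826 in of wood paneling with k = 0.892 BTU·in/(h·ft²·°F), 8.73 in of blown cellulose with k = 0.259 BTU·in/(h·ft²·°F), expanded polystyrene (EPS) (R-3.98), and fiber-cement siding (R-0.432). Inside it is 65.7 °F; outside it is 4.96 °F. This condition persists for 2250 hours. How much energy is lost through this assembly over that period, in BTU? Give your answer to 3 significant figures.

0.826/0.892 = 0.926
8.73/0.259 = 33.71
R_total = 0.926 + 33.71 + 3.98 + 0.432 = 39.04 ft²·°F·h/BTU
Q = 2840 × (65.7 − 4.96) / 39.04 = 4418 BTU/h
E = 4418 × 2250 = 9941000 BTU

9940000 BTU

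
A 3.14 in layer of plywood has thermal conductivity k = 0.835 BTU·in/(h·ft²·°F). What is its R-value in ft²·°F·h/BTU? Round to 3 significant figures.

R = L/k = 3.14/0.835 = 3.76 ft²·°F·h/BTU

3.76 ft²·°F·h/BTU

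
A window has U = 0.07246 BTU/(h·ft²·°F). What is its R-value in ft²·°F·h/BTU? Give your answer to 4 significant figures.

13.80 ft²·°F·h/BTU

R = 1/U = 1/0.07246 = 13.801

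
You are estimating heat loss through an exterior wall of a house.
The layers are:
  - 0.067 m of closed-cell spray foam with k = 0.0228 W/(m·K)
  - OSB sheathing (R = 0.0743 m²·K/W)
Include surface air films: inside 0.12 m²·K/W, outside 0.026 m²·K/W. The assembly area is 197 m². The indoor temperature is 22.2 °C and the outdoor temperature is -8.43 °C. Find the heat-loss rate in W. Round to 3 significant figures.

1910 W

0.067/0.0228 = 2.939
R_total = 0.12 + 2.939 + 0.0743 + 0.026 = 3.159 m²·K/W
Q = A·ΔT/R = 197 × (22.2 − (-8.43)) / 3.159 = 1910 W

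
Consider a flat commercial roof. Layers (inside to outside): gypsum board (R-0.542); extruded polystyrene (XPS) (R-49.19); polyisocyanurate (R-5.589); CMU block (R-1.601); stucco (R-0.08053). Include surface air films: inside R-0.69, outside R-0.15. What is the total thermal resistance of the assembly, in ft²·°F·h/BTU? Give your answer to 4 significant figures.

57.84 ft²·°F·h/BTU

R_total = 0.69 + 0.542 + 49.19 + 5.589 + 1.601 + 0.08053 + 0.15 = 57.843 ft²·°F·h/BTU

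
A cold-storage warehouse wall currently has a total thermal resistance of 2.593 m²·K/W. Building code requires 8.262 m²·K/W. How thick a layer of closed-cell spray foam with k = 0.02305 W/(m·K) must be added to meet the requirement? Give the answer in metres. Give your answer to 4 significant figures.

0.1307 m

ΔR = 8.262 − 2.593 = 5.669 m²·K/W
L = ΔR × k = 5.669 × 0.02305 = 0.13067 m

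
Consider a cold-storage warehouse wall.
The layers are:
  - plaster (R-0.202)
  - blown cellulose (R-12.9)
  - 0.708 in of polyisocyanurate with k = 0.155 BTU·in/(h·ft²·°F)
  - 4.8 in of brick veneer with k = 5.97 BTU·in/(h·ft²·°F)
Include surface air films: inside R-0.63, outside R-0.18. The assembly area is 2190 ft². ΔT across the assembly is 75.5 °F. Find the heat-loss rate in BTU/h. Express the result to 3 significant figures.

8570 BTU/h

0.708/0.155 = 4.568
4.8/5.97 = 0.804
R_total = 0.63 + 0.202 + 12.9 + 4.568 + 0.804 + 0.18 = 19.28 ft²·°F·h/BTU
Q = A·ΔT/R = 2190 × 75.5 / 19.28 = 8574 BTU/h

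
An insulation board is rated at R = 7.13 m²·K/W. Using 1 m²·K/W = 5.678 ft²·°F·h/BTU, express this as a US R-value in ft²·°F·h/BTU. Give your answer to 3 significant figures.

40.5 ft²·°F·h/BTU

R_US = 7.13 × 5.678 = 40.48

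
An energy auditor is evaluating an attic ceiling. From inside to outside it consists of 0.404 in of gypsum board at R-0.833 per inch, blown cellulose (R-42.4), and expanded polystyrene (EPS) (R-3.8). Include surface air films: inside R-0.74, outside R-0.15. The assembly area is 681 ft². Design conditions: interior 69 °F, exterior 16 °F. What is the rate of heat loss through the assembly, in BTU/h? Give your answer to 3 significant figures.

0.404 × 0.833 = 0.3365
R_total = 0.74 + 0.3365 + 42.4 + 3.8 + 0.15 = 47.43 ft²·°F·h/BTU
Q = A·ΔT/R = 681 × (69 − 16) / 47.43 = 761 BTU/h

761 BTU/h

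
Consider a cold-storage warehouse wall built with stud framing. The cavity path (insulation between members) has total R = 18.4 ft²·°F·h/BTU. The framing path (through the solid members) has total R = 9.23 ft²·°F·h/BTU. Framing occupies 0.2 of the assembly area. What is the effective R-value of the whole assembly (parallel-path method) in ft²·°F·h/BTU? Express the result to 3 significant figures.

U_eff = 0.8/18.4 + 0.2/9.23 = 0.04348 + 0.02167 = 0.06515
R_eff = 1/U_eff = 15.35 ft²·°F·h/BTU

15.3 ft²·°F·h/BTU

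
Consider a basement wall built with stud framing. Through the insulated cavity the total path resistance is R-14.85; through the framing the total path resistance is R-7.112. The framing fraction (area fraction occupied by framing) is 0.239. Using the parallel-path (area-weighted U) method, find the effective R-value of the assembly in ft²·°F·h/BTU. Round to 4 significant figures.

11.79 ft²·°F·h/BTU

U_eff = 0.761/14.85 + 0.239/7.112 = 0.051246 + 0.033605 = 0.084851
R_eff = 1/U_eff = 11.785 ft²·°F·h/BTU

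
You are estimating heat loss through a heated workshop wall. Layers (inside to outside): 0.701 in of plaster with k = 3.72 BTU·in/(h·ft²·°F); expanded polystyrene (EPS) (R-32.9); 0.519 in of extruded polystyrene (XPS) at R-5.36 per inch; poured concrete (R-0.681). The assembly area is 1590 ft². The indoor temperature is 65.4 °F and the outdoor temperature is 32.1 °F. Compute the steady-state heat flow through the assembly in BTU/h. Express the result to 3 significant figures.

1450 BTU/h

0.701/3.72 = 0.1884
0.519 × 5.36 = 2.782
R_total = 0.1884 + 32.9 + 2.782 + 0.681 = 36.55 ft²·°F·h/BTU
Q = A·ΔT/R = 1590 × (65.4 − 32.1) / 36.55 = 1449 BTU/h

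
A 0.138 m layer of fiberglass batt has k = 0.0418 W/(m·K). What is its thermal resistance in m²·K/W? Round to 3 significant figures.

3.30 m²·K/W

R = L/k = 0.138/0.0418 = 3.301 m²·K/W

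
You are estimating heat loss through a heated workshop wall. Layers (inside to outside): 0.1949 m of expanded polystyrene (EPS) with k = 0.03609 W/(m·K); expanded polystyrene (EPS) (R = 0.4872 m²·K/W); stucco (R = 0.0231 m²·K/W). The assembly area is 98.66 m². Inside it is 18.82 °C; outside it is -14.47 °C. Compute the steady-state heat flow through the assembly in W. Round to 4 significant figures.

0.1949/0.03609 = 5.4004
R_total = 5.4004 + 0.4872 + 0.0231 = 5.9107 m²·K/W
Q = A·ΔT/R = 98.66 × (18.82 − (-14.47)) / 5.9107 = 555.67 W

555.7 W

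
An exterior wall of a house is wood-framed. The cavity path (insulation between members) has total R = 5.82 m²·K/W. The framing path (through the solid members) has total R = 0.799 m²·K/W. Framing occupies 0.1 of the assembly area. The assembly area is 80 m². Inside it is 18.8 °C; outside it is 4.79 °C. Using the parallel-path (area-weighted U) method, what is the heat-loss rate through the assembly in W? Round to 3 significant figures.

U_eff = 0.9/5.82 + 0.1/0.799 = 0.1546 + 0.1252 = 0.2798
R_eff = 1/U_eff = 3.574 m²·K/W
Q = 80 × (18.8 − 4.79) / 3.574 = 313.6 W

314 W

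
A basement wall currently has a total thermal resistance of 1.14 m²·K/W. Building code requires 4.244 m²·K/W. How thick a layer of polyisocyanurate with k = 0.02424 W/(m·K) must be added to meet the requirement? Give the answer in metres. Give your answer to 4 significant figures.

ΔR = 4.244 − 1.14 = 3.104 m²·K/W
L = ΔR × k = 3.104 × 0.02424 = 0.075241 m

0.07524 m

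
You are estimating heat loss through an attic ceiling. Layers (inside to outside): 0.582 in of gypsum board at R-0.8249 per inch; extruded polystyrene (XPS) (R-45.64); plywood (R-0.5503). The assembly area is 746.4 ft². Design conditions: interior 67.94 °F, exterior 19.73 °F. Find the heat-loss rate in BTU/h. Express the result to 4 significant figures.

0.582 × 0.8249 = 0.48009
R_total = 0.48009 + 45.64 + 0.5503 = 46.67 ft²·°F·h/BTU
Q = A·ΔT/R = 746.4 × (67.94 − 19.73) / 46.67 = 771.02 BTU/h

771.0 BTU/h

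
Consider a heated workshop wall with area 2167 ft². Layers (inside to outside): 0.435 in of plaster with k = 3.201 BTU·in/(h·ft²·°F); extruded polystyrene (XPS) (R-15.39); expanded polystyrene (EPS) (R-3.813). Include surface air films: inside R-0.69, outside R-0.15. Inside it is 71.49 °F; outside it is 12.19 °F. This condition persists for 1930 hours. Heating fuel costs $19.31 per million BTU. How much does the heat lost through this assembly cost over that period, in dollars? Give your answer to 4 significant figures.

0.435/3.201 = 0.1359
R_total = 0.69 + 0.1359 + 15.39 + 3.813 + 0.15 = 20.179 ft²·°F·h/BTU
Q = 2167 × (71.49 − 12.19) / 20.179 = 6368.2 BTU/h
E = 6368.2 × 1930 = 12291000 BTU
Cost = 12291000/10⁶ × 19.31 = $237.33

237.3 dollars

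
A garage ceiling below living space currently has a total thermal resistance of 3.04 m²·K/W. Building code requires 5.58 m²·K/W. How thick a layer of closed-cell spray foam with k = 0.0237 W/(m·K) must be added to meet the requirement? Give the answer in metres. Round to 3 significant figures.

0.0602 m

ΔR = 5.58 − 3.04 = 2.54 m²·K/W
L = ΔR × k = 2.54 × 0.0237 = 0.0602 m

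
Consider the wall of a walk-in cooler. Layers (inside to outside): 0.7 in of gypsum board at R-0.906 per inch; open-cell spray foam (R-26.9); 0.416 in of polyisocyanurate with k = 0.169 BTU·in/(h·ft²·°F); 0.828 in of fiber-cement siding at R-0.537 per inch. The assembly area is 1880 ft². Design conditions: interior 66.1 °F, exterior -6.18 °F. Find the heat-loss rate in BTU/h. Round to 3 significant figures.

0.7 × 0.906 = 0.6342
0.416/0.169 = 2.462
0.828 × 0.537 = 0.4446
R_total = 0.6342 + 26.9 + 2.462 + 0.4446 = 30.44 ft²·°F·h/BTU
Q = A·ΔT/R = 1880 × (66.1 − (-6.18)) / 30.44 = 4464 BTU/h

4460 BTU/h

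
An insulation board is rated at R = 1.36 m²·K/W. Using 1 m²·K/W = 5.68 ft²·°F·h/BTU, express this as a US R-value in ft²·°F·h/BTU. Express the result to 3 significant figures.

R_US = 1.36 × 5.68 = 7.725

7.72 ft²·°F·h/BTU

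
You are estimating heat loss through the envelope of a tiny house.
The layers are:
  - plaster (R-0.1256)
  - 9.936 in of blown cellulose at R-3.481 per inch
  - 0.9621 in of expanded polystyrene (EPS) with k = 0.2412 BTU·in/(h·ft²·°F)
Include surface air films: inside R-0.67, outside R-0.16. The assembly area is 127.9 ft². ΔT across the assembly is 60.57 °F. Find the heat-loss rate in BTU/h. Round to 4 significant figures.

196.0 BTU/h

9.936 × 3.481 = 34.587
0.9621/0.2412 = 3.9888
R_total = 0.67 + 0.1256 + 34.587 + 3.9888 + 0.16 = 39.532 ft²·°F·h/BTU
Q = A·ΔT/R = 127.9 × 60.57 / 39.532 = 195.97 BTU/h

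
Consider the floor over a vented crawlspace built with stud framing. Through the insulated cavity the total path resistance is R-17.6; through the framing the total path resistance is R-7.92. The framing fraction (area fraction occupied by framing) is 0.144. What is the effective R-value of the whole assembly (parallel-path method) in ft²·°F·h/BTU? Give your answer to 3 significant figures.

U_eff = 0.856/17.6 + 0.144/7.92 = 0.04864 + 0.01818 = 0.06682
R_eff = 1/U_eff = 14.97 ft²·°F·h/BTU

15.0 ft²·°F·h/BTU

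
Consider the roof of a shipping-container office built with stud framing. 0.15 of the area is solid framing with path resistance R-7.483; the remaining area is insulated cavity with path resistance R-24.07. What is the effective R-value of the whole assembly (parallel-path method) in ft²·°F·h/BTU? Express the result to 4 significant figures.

18.06 ft²·°F·h/BTU

U_eff = 0.85/24.07 + 0.15/7.483 = 0.035314 + 0.020045 = 0.055359
R_eff = 1/U_eff = 18.064 ft²·°F·h/BTU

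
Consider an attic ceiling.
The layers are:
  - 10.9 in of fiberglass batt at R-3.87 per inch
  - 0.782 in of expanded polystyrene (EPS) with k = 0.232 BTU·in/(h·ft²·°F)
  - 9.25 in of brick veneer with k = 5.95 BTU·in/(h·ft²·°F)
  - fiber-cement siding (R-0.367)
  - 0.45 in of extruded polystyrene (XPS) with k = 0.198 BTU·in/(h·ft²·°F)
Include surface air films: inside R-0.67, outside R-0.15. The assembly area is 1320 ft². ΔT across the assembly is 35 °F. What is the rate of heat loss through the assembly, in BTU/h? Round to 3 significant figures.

10.9 × 3.87 = 42.18
0.782/0.232 = 3.371
9.25/5.95 = 1.555
0.45/0.198 = 2.273
R_total = 0.67 + 42.18 + 3.371 + 1.555 + 0.367 + 2.273 + 0.15 = 50.57 ft²·°F·h/BTU
Q = A·ΔT/R = 1320 × 35 / 50.57 = 913.6 BTU/h

914 BTU/h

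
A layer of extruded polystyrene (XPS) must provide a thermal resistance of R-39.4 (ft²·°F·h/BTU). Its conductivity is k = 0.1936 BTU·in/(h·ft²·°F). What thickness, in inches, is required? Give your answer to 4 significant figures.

L = R × k = 39.4 × 0.1936 = 7.6278 in

7.628 in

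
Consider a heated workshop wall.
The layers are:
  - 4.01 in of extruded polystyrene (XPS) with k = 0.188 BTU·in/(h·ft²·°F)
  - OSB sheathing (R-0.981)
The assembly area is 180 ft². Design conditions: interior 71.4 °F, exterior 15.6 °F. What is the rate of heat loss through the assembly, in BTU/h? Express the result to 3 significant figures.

4.01/0.188 = 21.33
R_total = 21.33 + 0.981 = 22.31 ft²·°F·h/BTU
Q = A·ΔT/R = 180 × (71.4 − 15.6) / 22.31 = 450.2 BTU/h

450 BTU/h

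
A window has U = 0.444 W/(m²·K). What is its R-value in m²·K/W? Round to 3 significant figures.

2.25 m²·K/W

R = 1/U = 1/0.444 = 2.252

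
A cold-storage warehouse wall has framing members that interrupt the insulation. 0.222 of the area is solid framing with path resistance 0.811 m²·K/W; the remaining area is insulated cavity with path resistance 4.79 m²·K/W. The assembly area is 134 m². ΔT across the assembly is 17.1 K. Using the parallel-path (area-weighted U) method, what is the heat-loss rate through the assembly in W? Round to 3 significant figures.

999 W

U_eff = 0.778/4.79 + 0.222/0.811 = 0.1624 + 0.2737 = 0.4362
R_eff = 1/U_eff = 2.293 m²·K/W
Q = 134 × 17.1 / 2.293 = 999.4 W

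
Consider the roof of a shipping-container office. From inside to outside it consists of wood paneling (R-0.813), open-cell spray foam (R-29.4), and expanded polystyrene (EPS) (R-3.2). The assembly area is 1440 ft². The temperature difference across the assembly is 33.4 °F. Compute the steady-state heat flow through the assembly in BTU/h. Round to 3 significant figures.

R_total = 0.813 + 29.4 + 3.2 = 33.41 ft²·°F·h/BTU
Q = A·ΔT/R = 1440 × 33.4 / 33.41 = 1439 BTU/h

1440 BTU/h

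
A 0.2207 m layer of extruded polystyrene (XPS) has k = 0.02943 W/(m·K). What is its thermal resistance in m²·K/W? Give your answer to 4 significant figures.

7.499 m²·K/W

R = L/k = 0.2207/0.02943 = 7.4992 m²·K/W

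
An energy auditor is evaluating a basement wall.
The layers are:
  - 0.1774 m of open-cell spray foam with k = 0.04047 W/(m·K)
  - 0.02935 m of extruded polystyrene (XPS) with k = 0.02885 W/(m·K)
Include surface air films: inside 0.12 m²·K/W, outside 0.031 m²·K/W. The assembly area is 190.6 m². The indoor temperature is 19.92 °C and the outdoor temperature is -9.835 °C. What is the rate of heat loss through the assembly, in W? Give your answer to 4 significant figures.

1022 W

0.1774/0.04047 = 4.3835
0.02935/0.02885 = 1.0173
R_total = 0.12 + 4.3835 + 1.0173 + 0.031 = 5.5518 m²·K/W
Q = A·ΔT/R = 190.6 × (19.92 − (-9.835)) / 5.5518 = 1021.5 W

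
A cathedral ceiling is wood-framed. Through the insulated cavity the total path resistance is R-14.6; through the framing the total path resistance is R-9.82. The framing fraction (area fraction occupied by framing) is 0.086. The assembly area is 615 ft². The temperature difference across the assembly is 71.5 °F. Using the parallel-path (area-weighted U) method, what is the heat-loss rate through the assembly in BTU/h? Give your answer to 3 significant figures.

U_eff = 0.914/14.6 + 0.086/9.82 = 0.0626 + 0.008758 = 0.07136
R_eff = 1/U_eff = 14.01 ft²·°F·h/BTU
Q = 615 × 71.5 / 14.01 = 3138 BTU/h

3140 BTU/h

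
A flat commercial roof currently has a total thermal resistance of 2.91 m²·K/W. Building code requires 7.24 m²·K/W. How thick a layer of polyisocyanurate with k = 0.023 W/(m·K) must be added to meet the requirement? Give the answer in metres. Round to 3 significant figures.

0.0996 m

ΔR = 7.24 − 2.91 = 4.33 m²·K/W
L = ΔR × k = 4.33 × 0.023 = 0.09959 m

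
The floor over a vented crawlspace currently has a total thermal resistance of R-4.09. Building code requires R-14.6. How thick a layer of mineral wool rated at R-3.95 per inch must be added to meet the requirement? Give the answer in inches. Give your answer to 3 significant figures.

ΔR = 14.6 − 4.09 = 10.51 ft²·°F·h/BTU
L = ΔR / (R/in) = 10.51/3.95 = 2.661 in

2.66 in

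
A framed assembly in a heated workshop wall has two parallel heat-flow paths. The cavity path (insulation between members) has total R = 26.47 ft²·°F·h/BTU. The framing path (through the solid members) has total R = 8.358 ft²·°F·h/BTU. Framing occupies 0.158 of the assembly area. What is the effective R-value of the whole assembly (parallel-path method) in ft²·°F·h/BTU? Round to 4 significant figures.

19.72 ft²·°F·h/BTU

U_eff = 0.842/26.47 + 0.158/8.358 = 0.03181 + 0.018904 = 0.050714
R_eff = 1/U_eff = 19.719 ft²·°F·h/BTU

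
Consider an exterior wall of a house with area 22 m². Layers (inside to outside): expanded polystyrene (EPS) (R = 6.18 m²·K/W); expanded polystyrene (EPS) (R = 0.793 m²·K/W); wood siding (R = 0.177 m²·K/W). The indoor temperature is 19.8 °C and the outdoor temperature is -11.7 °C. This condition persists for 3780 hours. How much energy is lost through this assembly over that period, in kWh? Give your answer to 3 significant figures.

366 kWh

R_total = 6.18 + 0.793 + 0.177 = 7.15 m²·K/W
Q = 22 × (19.8 − (-11.7)) / 7.15 = 96.92 W
E = 96.92 W × 3780 h / 1000 = 366.4 kWh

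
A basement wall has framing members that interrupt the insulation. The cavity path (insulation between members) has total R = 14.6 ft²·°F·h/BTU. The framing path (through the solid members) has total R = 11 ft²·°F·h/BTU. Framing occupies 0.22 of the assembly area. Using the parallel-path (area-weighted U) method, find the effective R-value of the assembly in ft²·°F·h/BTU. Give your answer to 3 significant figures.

U_eff = 0.78/14.6 + 0.22/11 = 0.05342 + 0.02 = 0.07342
R_eff = 1/U_eff = 13.62 ft²·°F·h/BTU

13.6 ft²·°F·h/BTU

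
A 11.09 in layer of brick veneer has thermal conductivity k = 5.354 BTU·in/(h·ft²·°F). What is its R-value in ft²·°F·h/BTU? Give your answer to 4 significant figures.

R = L/k = 11.09/5.354 = 2.0713 ft²·°F·h/BTU

2.071 ft²·°F·h/BTU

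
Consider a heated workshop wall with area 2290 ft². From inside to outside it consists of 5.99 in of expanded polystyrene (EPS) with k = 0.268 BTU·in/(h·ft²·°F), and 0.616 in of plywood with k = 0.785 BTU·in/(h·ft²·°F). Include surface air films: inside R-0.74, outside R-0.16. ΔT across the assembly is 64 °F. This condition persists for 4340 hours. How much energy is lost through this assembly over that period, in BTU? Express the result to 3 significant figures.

5.99/0.268 = 22.35
0.616/0.785 = 0.7847
R_total = 0.74 + 22.35 + 0.7847 + 0.16 = 24.04 ft²·°F·h/BTU
Q = 2290 × 64 / 24.04 = 6098 BTU/h
E = 6098 × 4340 = 26460000 BTU

26500000 BTU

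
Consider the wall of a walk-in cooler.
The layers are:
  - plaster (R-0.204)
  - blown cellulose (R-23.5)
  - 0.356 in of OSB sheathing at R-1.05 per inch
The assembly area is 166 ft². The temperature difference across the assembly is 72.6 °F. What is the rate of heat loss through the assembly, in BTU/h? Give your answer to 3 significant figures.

0.356 × 1.05 = 0.3738
R_total = 0.204 + 23.5 + 0.3738 = 24.08 ft²·°F·h/BTU
Q = A·ΔT/R = 166 × 72.6 / 24.08 = 500.5 BTU/h

501 BTU/h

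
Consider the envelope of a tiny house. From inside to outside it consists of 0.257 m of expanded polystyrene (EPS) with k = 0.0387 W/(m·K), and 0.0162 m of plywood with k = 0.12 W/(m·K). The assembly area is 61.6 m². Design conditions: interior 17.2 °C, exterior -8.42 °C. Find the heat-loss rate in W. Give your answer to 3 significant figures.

233 W

0.257/0.0387 = 6.641
0.0162/0.12 = 0.135
R_total = 6.641 + 0.135 = 6.776 m²·K/W
Q = A·ΔT/R = 61.6 × (17.2 − (-8.42)) / 6.776 = 232.9 W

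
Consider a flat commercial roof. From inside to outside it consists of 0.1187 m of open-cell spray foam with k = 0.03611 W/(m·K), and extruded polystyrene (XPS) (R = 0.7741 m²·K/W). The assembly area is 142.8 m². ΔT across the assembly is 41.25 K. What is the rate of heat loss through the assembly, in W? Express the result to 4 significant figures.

1450 W

0.1187/0.03611 = 3.2872
R_total = 3.2872 + 0.7741 = 4.0613 m²·K/W
Q = A·ΔT/R = 142.8 × 41.25 / 4.0613 = 1450.4 W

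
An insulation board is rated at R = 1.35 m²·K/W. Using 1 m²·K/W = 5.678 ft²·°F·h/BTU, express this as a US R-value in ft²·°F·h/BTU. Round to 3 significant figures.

7.67 ft²·°F·h/BTU

R_US = 1.35 × 5.678 = 7.665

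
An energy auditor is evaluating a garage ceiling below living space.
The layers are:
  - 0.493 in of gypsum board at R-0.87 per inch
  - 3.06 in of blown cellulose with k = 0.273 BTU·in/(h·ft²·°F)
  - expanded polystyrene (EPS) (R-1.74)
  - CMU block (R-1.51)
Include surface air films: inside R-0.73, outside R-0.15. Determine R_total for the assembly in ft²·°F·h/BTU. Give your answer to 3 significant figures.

0.493 × 0.87 = 0.4289
3.06/0.273 = 11.21
R_total = 0.73 + 0.4289 + 11.21 + 1.74 + 1.51 + 0.15 = 15.77 ft²·°F·h/BTU

15.8 ft²·°F·h/BTU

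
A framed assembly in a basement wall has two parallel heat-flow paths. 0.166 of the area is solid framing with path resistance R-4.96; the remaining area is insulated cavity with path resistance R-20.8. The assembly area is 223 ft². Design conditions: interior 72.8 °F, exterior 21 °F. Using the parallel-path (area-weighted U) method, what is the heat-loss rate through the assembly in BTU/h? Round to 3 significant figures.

U_eff = 0.834/20.8 + 0.166/4.96 = 0.0401 + 0.03347 = 0.07356
R_eff = 1/U_eff = 13.59 ft²·°F·h/BTU
Q = 223 × (72.8 − 21) / 13.59 = 849.8 BTU/h

850 BTU/h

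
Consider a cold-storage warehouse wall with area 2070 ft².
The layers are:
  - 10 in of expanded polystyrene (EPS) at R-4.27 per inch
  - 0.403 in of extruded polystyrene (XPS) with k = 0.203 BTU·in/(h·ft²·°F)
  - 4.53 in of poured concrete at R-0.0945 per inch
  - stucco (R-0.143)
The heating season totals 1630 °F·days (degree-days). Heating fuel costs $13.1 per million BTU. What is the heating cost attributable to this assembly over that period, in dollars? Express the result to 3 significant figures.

23.4 dollars

10 × 4.27 = 42.7
0.403/0.203 = 1.985
4.53 × 0.0945 = 0.4281
R_total = 42.7 + 1.985 + 0.4281 + 0.143 = 45.26 ft²·°F·h/BTU
E = A × HDD × 24 / R = 2070 × 1630 × 24 / 45.26 = 1789000 BTU
Cost = 1789000/10⁶ × 13.1 = $23.44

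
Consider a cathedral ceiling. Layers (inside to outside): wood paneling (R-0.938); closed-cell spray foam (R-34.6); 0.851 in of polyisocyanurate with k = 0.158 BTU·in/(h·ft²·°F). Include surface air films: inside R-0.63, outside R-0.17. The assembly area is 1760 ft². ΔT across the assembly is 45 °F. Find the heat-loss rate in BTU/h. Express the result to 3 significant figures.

1900 BTU/h

0.851/0.158 = 5.386
R_total = 0.63 + 0.938 + 34.6 + 5.386 + 0.17 = 41.72 ft²·°F·h/BTU
Q = A·ΔT/R = 1760 × 45 / 41.72 = 1898 BTU/h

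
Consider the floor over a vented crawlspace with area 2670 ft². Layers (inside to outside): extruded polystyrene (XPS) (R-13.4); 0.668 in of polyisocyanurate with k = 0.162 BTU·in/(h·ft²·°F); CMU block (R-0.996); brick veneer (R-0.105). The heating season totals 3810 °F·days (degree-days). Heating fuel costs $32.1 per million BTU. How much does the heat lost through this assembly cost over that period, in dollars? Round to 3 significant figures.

421 dollars

0.668/0.162 = 4.123
R_total = 13.4 + 4.123 + 0.996 + 0.105 = 18.62 ft²·°F·h/BTU
E = A × HDD × 24 / R = 2670 × 3810 × 24 / 18.62 = 13110000 BTU
Cost = 13110000/10⁶ × 32.1 = $420.8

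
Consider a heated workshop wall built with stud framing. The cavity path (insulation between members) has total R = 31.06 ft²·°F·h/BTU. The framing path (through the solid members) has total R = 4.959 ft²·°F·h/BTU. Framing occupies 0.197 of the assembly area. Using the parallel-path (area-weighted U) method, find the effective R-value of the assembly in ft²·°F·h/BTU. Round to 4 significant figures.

U_eff = 0.803/31.06 + 0.197/4.959 = 0.025853 + 0.039726 = 0.065579
R_eff = 1/U_eff = 15.249 ft²·°F·h/BTU

15.25 ft²·°F·h/BTU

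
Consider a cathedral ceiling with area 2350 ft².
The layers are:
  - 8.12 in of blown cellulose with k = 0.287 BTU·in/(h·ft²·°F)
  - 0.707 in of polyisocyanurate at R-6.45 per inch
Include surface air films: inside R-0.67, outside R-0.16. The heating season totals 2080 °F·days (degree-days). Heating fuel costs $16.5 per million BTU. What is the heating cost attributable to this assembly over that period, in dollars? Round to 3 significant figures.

8.12/0.287 = 28.29
0.707 × 6.45 = 4.56
R_total = 0.67 + 28.29 + 4.56 + 0.16 = 33.68 ft²·°F·h/BTU
E = A × HDD × 24 / R = 2350 × 2080 × 24 / 33.68 = 3483000 BTU
Cost = 3483000/10⁶ × 16.5 = $57.47

57.5 dollars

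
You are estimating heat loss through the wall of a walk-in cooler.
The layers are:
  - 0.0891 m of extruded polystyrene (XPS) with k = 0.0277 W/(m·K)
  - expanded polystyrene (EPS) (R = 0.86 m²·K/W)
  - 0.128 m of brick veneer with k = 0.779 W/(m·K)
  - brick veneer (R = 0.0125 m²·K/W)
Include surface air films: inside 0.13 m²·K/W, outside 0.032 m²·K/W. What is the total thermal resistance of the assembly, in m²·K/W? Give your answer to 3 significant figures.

4.42 m²·K/W

0.0891/0.0277 = 3.217
0.128/0.779 = 0.1643
R_total = 0.13 + 3.217 + 0.86 + 0.1643 + 0.0125 + 0.032 = 4.415 m²·K/W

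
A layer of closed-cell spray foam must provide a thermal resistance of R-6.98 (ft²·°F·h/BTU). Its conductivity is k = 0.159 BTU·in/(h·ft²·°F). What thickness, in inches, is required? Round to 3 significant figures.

1.11 in

L = R × k = 6.98 × 0.159 = 1.11 in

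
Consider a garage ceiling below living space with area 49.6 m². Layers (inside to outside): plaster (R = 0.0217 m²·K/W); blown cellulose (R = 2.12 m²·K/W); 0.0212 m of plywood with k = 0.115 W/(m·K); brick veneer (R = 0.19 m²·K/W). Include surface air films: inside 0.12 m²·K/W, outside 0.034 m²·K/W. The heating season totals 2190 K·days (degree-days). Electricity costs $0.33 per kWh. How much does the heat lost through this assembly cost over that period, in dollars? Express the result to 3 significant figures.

0.0212/0.115 = 0.1843
R_total = 0.12 + 0.0217 + 2.12 + 0.1843 + 0.19 + 0.034 = 2.67 m²·K/W
E = A × HDD × 24 / R / 1000 = 49.6 × 2190 × 24 / 2.67 / 1000 = 976.4 kWh
Cost = 976.4 × 0.33 = $322.2

322 dollars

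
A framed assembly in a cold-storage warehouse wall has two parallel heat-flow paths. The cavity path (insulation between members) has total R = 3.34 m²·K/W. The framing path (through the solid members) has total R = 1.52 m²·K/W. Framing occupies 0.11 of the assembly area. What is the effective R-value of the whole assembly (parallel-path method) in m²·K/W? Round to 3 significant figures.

U_eff = 0.89/3.34 + 0.11/1.52 = 0.2665 + 0.07237 = 0.3388
R_eff = 1/U_eff = 2.951 m²·K/W

2.95 m²·K/W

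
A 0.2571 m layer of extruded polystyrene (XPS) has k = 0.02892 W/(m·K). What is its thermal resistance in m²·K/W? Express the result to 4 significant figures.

8.890 m²·K/W

R = L/k = 0.2571/0.02892 = 8.89 m²·K/W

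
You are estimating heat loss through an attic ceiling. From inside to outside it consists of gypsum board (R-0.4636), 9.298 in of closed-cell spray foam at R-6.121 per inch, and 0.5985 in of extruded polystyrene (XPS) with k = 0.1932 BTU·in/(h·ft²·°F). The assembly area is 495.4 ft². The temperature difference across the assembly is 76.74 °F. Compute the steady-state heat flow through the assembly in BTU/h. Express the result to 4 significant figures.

9.298 × 6.121 = 56.913
0.5985/0.1932 = 3.0978
R_total = 0.4636 + 56.913 + 3.0978 = 60.474 ft²·°F·h/BTU
Q = A·ΔT/R = 495.4 × 76.74 / 60.474 = 628.65 BTU/h

628.6 BTU/h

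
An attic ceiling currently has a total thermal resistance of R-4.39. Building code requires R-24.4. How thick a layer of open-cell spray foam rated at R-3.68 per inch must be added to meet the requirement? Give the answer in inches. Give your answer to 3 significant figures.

5.44 in

ΔR = 24.4 − 4.39 = 20.01 ft²·°F·h/BTU
L = ΔR / (R/in) = 20.01/3.68 = 5.437 in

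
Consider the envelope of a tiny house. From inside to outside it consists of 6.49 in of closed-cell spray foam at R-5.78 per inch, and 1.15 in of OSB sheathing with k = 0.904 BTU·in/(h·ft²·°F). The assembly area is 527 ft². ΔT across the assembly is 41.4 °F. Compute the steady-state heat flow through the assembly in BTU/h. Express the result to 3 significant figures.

563 BTU/h

6.49 × 5.78 = 37.51
1.15/0.904 = 1.272
R_total = 37.51 + 1.272 = 38.78 ft²·°F·h/BTU
Q = A·ΔT/R = 527 × 41.4 / 38.78 = 562.5 BTU/h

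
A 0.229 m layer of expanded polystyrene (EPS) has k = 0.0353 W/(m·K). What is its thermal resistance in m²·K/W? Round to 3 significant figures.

R = L/k = 0.229/0.0353 = 6.487 m²·K/W

6.49 m²·K/W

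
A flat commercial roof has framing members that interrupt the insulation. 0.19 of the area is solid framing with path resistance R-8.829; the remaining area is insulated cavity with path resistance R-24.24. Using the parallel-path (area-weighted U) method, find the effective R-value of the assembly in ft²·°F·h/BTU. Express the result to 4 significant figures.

U_eff = 0.81/24.24 + 0.19/8.829 = 0.033416 + 0.02152 = 0.054936
R_eff = 1/U_eff = 18.203 ft²·°F·h/BTU

18.20 ft²·°F·h/BTU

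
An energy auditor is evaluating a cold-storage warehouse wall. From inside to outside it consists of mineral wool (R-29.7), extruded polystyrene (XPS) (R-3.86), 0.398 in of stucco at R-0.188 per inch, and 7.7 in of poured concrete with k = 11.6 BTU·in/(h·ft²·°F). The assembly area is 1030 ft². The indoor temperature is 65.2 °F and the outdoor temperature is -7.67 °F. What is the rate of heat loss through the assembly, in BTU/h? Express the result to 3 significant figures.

2190 BTU/h

0.398 × 0.188 = 0.07482
7.7/11.6 = 0.6638
R_total = 29.7 + 3.86 + 0.07482 + 0.6638 = 34.3 ft²·°F·h/BTU
Q = A·ΔT/R = 1030 × (65.2 − (-7.67)) / 34.3 = 2188 BTU/h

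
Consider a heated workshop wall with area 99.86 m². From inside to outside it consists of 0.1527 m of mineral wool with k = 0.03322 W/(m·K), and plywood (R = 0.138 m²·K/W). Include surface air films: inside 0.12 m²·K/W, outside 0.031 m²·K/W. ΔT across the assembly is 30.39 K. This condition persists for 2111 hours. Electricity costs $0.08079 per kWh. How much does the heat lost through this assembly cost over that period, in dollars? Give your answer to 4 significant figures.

0.1527/0.03322 = 4.5966
R_total = 0.12 + 4.5966 + 0.138 + 0.031 = 4.8856 m²·K/W
Q = 99.86 × 30.39 / 4.8856 = 621.16 W
E = 621.16 W × 2111 h / 1000 = 1311.3 kWh
Cost = 1311.3 × 0.08079 = $105.94

105.9 dollars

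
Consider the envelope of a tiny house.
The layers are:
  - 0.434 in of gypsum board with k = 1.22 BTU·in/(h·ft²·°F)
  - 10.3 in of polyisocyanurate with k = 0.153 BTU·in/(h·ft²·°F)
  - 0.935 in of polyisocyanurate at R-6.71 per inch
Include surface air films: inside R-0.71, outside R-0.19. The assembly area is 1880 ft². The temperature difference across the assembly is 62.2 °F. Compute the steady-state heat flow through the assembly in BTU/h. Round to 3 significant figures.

1560 BTU/h

0.434/1.22 = 0.3557
10.3/0.153 = 67.32
0.935 × 6.71 = 6.274
R_total = 0.71 + 0.3557 + 67.32 + 6.274 + 0.19 = 74.85 ft²·°F·h/BTU
Q = A·ΔT/R = 1880 × 62.2 / 74.85 = 1562 BTU/h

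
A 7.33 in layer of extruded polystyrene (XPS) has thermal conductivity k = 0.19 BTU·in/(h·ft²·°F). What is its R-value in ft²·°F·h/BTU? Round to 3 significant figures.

R = L/k = 7.33/0.19 = 38.58 ft²·°F·h/BTU

38.6 ft²·°F·h/BTU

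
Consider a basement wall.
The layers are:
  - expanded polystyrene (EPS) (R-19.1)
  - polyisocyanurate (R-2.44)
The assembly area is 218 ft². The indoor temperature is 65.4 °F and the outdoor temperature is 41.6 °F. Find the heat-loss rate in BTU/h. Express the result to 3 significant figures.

R_total = 19.1 + 2.44 = 21.54 ft²·°F·h/BTU
Q = A·ΔT/R = 218 × (65.4 − 41.6) / 21.54 = 240.9 BTU/h

241 BTU/h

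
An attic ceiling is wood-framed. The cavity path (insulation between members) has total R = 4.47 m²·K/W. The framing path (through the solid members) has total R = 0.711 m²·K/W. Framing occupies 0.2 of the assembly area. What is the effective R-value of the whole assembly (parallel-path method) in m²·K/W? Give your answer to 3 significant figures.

2.17 m²·K/W

U_eff = 0.8/4.47 + 0.2/0.711 = 0.179 + 0.2813 = 0.4603
R_eff = 1/U_eff = 2.173 m²·K/W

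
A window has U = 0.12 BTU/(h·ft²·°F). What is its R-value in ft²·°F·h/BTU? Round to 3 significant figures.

R = 1/U = 1/0.12 = 8.333

8.33 ft²·°F·h/BTU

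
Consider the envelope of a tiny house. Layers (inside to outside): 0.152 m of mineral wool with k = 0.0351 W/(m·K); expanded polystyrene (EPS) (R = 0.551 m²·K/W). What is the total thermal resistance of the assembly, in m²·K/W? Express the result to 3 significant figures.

0.152/0.0351 = 4.33
R_total = 4.33 + 0.551 = 4.881 m²·K/W

4.88 m²·K/W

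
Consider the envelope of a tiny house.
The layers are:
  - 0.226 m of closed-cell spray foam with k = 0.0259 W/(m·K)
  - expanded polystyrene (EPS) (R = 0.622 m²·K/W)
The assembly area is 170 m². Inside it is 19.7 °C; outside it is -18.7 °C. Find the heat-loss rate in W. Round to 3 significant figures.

0.226/0.0259 = 8.726
R_total = 8.726 + 0.622 = 9.348 m²·K/W
Q = A·ΔT/R = 170 × (19.7 − (-18.7)) / 9.348 = 698.3 W

698 W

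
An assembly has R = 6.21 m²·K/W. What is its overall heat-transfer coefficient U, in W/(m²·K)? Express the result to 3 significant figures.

0.161 W/(m²·K)

U = 1/R = 1/6.21 = 0.161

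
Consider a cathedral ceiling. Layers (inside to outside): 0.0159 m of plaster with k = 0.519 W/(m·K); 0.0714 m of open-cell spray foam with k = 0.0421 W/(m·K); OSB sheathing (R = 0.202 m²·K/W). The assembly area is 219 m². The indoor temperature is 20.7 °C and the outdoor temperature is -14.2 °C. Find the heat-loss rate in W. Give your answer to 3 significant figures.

0.0159/0.519 = 0.03064
0.0714/0.0421 = 1.696
R_total = 0.03064 + 1.696 + 0.202 = 1.929 m²·K/W
Q = A·ΔT/R = 219 × (20.7 − (-14.2)) / 1.929 = 3963 W

3960 W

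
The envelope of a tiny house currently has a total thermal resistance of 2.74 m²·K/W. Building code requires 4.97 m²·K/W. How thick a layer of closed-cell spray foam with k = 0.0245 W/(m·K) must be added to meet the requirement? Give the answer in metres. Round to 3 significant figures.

0.0546 m

ΔR = 4.97 − 2.74 = 2.23 m²·K/W
L = ΔR × k = 2.23 × 0.0245 = 0.05463 m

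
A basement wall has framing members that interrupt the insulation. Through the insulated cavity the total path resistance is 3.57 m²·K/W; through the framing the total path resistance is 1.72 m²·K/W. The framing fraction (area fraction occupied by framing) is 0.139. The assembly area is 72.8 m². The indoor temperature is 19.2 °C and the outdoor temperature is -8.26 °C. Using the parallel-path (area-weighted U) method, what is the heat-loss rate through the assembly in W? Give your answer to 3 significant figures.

U_eff = 0.861/3.57 + 0.139/1.72 = 0.2412 + 0.08081 = 0.322
R_eff = 1/U_eff = 3.106 m²·K/W
Q = 72.8 × (19.2 − (-8.26)) / 3.106 = 643.7 W

644 W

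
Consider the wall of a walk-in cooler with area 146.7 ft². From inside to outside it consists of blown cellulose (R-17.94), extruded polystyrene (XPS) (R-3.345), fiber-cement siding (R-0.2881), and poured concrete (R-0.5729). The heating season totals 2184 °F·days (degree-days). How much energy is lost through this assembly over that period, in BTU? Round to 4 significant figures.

R_total = 17.94 + 3.345 + 0.2881 + 0.5729 = 22.146 ft²·°F·h/BTU
E = A × HDD × 24 / R = 146.7 × 2184 × 24 / 22.146 = 347220 BTU

347200 BTU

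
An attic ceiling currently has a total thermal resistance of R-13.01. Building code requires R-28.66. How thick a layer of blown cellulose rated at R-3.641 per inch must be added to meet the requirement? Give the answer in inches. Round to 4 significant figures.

4.298 in

ΔR = 28.66 − 13.01 = 15.65 ft²·°F·h/BTU
L = ΔR / (R/in) = 15.65/3.641 = 4.2983 in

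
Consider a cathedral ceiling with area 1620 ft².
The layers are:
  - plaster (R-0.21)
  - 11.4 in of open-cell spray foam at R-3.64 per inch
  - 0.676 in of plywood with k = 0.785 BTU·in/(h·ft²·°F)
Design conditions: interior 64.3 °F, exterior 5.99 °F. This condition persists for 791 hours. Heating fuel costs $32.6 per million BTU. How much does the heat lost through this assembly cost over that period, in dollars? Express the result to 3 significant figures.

57.2 dollars

11.4 × 3.64 = 41.5
0.676/0.785 = 0.8611
R_total = 0.21 + 41.5 + 0.8611 = 42.57 ft²·°F·h/BTU
Q = 1620 × (64.3 − 5.99) / 42.57 = 2219 BTU/h
E = 2219 × 791 = 1755000 BTU
Cost = 1755000/10⁶ × 32.6 = $57.22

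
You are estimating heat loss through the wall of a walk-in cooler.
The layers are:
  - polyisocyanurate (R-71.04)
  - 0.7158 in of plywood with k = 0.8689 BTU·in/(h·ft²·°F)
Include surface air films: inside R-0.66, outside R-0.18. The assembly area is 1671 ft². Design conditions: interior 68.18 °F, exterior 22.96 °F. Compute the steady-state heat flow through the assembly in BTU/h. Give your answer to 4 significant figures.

0.7158/0.8689 = 0.8238
R_total = 0.66 + 71.04 + 0.8238 + 0.18 = 72.704 ft²·°F·h/BTU
Q = A·ΔT/R = 1671 × (68.18 − 22.96) / 72.704 = 1039.3 BTU/h

1039 BTU/h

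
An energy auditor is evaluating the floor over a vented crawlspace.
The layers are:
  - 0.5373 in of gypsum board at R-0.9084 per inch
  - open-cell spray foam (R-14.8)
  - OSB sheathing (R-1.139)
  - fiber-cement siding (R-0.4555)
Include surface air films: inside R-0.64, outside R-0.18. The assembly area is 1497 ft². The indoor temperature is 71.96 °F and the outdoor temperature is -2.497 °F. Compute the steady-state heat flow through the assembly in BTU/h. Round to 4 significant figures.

6296 BTU/h

0.5373 × 0.9084 = 0.48808
R_total = 0.64 + 0.48808 + 14.8 + 1.139 + 0.4555 + 0.18 = 17.703 ft²·°F·h/BTU
Q = A·ΔT/R = 1497 × (71.96 − (-2.497)) / 17.703 = 6296.4 BTU/h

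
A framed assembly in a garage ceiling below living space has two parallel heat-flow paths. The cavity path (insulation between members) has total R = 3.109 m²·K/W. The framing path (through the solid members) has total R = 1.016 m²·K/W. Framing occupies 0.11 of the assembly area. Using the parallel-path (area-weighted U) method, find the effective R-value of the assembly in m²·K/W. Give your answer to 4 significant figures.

U_eff = 0.89/3.109 + 0.11/1.016 = 0.28627 + 0.10827 = 0.39453
R_eff = 1/U_eff = 2.5346 m²·K/W

2.535 m²·K/W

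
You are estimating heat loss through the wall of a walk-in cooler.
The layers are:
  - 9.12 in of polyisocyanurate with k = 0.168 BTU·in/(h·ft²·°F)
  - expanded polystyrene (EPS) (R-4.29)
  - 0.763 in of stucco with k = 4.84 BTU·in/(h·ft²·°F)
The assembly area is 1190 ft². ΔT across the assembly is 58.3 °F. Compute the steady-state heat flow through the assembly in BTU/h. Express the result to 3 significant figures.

1180 BTU/h

9.12/0.168 = 54.29
0.763/4.84 = 0.1576
R_total = 54.29 + 4.29 + 0.1576 = 58.73 ft²·°F·h/BTU
Q = A·ΔT/R = 1190 × 58.3 / 58.73 = 1181 BTU/h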